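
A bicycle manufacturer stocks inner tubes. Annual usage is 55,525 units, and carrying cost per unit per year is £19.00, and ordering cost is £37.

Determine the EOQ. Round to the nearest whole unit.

2DS/H = 2·55,525·37/19 = 216,255.26
EOQ = √216,255.26 ≈ 465.03

465 units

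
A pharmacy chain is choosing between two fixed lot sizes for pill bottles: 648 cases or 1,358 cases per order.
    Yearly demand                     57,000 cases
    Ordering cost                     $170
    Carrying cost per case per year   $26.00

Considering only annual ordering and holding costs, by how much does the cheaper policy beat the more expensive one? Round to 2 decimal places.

$1,411.79

For each Q, cost = (D/Q)·S + (Q/2)·H.
TC(648) = (57,000/648)×170 + (648/2)×26 = $23,377.70
TC(1,358) = (57,000/1,358)×170 + (1,358/2)×26 = $24,789.49
|ΔTC| = |$23,377.70 − $24,789.49| = $1,411.79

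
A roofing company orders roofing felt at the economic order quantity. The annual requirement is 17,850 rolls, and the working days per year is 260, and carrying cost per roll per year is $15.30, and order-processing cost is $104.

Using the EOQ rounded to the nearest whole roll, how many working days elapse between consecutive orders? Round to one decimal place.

7.2 days

EOQ = √(2DS/H) = √(2 × 17,850 × 104 / 15.3)
    = √(242,666.67) ≈ 492.61 → Q = 493 rolls
Cycle time = (working days × Q)/D = (260 × 493) / 17,850 = 7.181 days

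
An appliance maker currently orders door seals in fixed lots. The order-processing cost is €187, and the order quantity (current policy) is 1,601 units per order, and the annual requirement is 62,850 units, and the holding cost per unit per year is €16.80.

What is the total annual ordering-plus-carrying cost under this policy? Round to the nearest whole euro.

Ordering: D/Q × S = 62,850/1,601 × €187 = €7,341.01
Holding:  Q/2 × H = 1,601/2 × €16.8 = €13,448.40
Total = €7,341.01 + €13,448.40 = €20,789.41

€20,789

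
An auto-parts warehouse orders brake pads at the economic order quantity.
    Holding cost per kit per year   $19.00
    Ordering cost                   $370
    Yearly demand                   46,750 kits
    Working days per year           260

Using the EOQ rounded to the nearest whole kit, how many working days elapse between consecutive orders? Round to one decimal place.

EOQ = √(2DS/H) = √(2 × 46,750 × 370 / 19)
    = √(1,820,789.47) ≈ 1,349.37 → Q = 1,349 kits
T = Q/D × 260 days = 1,349/46,750 × 260 = 7.502 days

7.5 days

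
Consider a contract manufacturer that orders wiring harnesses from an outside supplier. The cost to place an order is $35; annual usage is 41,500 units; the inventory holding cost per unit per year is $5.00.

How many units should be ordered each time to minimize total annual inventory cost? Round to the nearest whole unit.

Optimal lot size Q* = (2 × 41,500 × $35 / $5)^½ ≈ 762.23

762 units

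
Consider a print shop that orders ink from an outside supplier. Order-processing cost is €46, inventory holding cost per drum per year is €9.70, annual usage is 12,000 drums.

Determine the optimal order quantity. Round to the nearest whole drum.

337 drums

Optimal lot size Q* = (2 × 12,000 × €46 / €9.7)^½ ≈ 337.36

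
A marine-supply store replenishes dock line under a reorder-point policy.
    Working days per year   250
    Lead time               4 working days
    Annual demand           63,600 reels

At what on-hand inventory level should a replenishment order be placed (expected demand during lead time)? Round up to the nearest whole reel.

1,018 reels

Daily demand d = 63,600 / 250 = 254.400 reels/day
Demand during lead time = 254.400 × 4 = 1,017.60
Reorder point = 1,017.60 → round up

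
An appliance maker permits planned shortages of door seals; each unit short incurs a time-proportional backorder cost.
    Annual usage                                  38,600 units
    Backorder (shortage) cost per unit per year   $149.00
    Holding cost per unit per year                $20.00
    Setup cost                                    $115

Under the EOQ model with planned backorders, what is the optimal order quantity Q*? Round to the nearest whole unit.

710 units

Basic EOQ = √(2·38,600·115/20) = 666.258
Backorder adjustment √((H+b)/b) = √((20+149)/149) = 1.0650
Q* = 666.258 × 1.0650 ≈ 709.57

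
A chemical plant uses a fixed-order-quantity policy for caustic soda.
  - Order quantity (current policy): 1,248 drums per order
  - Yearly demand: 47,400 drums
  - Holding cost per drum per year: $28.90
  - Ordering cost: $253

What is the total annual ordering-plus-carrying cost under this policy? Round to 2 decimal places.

Orders/yr = 47,400/1,248 = 37.981; ordering cost = 37.981 × $253 = $9,609.13
Average inventory = 1,248/2 = 624; holding cost = 624 × $28.9 = $18,033.60
Total = $9,609.13 + $18,033.60 = $27,642.73

$27,642.73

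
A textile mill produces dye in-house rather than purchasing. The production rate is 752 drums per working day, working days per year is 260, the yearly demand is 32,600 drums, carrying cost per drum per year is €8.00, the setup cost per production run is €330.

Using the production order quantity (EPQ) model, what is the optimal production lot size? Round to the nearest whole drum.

1,797 drums

Daily demand d = 32,600/260 = 125.385; p = 752; 1 − d/p = 0.83327
EPQ = √(2DS / (H(1 − d/p)))
    = √(2 × 32,600 × 330 / (8 × 0.83327)) ≈ 1,796.57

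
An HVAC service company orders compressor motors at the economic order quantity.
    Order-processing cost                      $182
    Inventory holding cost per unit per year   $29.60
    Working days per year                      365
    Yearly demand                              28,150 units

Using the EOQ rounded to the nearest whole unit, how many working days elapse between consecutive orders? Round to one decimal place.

Optimal lot size Q* = (2 × 28,150 × $182 / $29.6)^½ ≈ 588.36 → Q = 588 units
Days between orders = 365 / (D/Q) = 365 / 47.874 ≈ 7.624

7.6 days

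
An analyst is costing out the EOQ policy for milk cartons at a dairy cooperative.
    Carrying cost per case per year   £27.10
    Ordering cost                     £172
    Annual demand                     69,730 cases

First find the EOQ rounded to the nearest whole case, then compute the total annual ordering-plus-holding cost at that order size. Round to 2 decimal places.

£25,496.10

Optimal lot size Q* = (2 × 69,730 × £172 / £27.1)^½ ≈ 940.82 → Q = 941 cases
Annual ordering cost = (D/Q)·S = (69,730/941) × 172 = £12,745.55
Annual holding cost  = (Q/2)·H = (941/2) × 27.1 = £12,750.55
Total = £12,745.55 + £12,750.55 = £25,496.10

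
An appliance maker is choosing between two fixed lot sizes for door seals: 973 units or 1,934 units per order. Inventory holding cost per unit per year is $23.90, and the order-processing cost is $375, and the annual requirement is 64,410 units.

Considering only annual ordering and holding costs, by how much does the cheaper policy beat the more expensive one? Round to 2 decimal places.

$851.04

For each Q, cost = (D/Q)·S + (Q/2)·H.
TC(973) = (64,410/973)×375 + (973/2)×23.9 = $36,451.35
TC(1,934) = (64,410/1,934)×375 + (1,934/2)×23.9 = $35,600.31
Cheaper: Q = 1,934.  Difference = $851.04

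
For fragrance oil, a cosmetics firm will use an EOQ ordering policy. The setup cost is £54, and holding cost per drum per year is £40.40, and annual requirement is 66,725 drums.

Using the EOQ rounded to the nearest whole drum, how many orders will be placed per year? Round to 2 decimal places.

158.12 orders per year

Q* = √(2·D·S / H) = √(2·66,725·54 / 40.4) = √178,373.8 ≈ 422.34 → Q = 422
N = D/Q = 66,725/422 ≈ 158.116 orders/yr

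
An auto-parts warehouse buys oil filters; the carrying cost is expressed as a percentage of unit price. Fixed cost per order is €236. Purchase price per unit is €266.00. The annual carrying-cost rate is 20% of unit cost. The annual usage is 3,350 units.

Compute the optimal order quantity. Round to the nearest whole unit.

172 units

Holding cost per unit per year: H = 20% × €266 = €53.2000
Q* = √(2·D·S / H) = √(2·3,350·236 / 53.2) = √29,721.8 ≈ 172.40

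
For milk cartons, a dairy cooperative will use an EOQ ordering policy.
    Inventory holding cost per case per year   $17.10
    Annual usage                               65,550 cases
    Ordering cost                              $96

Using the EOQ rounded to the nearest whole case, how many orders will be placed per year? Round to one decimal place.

76.4 orders per year

Q* = √(2·D·S / H) = √(2·65,550·96 / 17.1) = √736,000.0 ≈ 857.90 → Q = 858
N = D/Q = 65,550/858 ≈ 76.399 orders/yr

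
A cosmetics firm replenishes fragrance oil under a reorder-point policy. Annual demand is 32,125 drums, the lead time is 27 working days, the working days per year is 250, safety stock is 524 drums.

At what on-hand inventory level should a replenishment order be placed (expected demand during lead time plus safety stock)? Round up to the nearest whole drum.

3,994 drums

Daily demand d = 32,125 / 250 = 128.500 drums/day
Demand during lead time = 128.500 × 27 = 3,469.50
Reorder point = 3,469.50 + 524 = 3,993.50 → round up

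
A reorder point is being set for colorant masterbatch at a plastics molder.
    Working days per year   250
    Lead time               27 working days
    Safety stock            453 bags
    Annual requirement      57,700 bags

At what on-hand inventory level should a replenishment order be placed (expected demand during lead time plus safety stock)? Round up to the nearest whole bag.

6,685 bags

Daily demand d = 57,700 / 250 = 230.800 bags/day
Demand during lead time = 230.800 × 27 = 6,231.60
Reorder point = 6,231.60 + 453 = 6,684.60 → round up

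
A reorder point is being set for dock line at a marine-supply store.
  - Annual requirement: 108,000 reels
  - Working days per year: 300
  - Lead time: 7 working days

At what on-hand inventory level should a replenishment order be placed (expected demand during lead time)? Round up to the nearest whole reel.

Daily demand d = 108,000 / 300 = 360.000 reels/day
Demand during lead time = 360.000 × 7 = 2,520.00
Reorder point = 2,520.00 → round up

2,520 reels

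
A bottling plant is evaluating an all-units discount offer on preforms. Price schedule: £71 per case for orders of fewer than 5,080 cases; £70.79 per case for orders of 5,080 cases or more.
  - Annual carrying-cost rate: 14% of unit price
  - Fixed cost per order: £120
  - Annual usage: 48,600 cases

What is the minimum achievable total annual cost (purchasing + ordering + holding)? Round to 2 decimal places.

£3,461,367.55

H₁ = 14%×£71 = £9.9400;  H₂ = 14%×£70.79 = £9.9106
EOQ₁ = √(2×48,600×120/9.9400) = 1,083.25  (< 5,080, feasible at tier 1)
EOQ₂ = √(2×48,600×120/9.9106) = 1,084.86  (< 5,080 → use Q = 5,080 at tier-2 price)
TC(tier 1 (EOQ₁), Q≈1,083.3) = £3,461,367.55
TC(tier 2, Q≈5,080.0) = £3,466,714.96
Minimum at tier 1 (EOQ₁): £3,461,367.55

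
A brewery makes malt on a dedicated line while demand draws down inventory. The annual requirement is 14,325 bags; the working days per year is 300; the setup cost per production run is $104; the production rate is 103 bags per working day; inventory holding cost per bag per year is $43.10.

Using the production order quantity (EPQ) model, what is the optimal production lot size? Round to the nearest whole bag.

359 bags

d = 14,325/300 = 47.7500 bags/day;  effective holding cost H(1 − d/p) = 43.1·(1 − 47.7500/103) = 23.11917
Q* = √(2DS / H_eff) = √(2·14,325·104 / 23.11917) ≈ 359.00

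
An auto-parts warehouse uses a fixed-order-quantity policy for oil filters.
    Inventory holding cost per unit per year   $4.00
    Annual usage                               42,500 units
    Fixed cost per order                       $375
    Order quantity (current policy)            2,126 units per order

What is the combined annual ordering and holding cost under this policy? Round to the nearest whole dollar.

Ordering: D/Q × S = 42,500/2,126 × $375 = $7,496.47
Holding:  Q/2 × H = 2,126/2 × $4 = $4,252.00
Total = $7,496.47 + $4,252.00 = $11,748.47

$11,748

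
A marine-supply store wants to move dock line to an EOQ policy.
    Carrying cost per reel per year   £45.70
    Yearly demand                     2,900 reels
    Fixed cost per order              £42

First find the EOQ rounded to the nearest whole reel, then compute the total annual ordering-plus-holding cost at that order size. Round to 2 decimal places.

Optimal lot size Q* = (2 × 2,900 × £42 / £45.7)^½ ≈ 73.01 → Q = 73 reels
Orders/yr = 2,900/73 = 39.726; ordering cost = 39.726 × £42 = £1,668.49
Average inventory = 73/2 = 36.5; holding cost = 36.5 × £45.7 = £1,668.05
Total = £1,668.49 + £1,668.05 = £3,336.54

£3,336.54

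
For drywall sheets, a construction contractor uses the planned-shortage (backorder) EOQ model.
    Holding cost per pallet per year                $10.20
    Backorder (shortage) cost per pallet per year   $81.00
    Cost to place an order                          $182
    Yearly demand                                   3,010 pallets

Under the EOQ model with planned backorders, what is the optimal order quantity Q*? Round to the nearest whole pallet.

348 pallets

Basic EOQ = √(2·3,010·182/10.2) = 327.743
Backorder adjustment √((H+b)/b) = √((10.2+81)/81) = 1.0611
Q* = 327.743 × 1.0611 ≈ 347.77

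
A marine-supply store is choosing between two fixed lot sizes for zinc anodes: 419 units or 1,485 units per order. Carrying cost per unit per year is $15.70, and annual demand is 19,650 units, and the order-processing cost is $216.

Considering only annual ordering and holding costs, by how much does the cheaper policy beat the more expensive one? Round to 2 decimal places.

$1,096.45

For each Q, cost = (D/Q)·S + (Q/2)·H.
TC(419) = (19,650/419)×216 + (419/2)×15.7 = $13,418.98
TC(1,485) = (19,650/1,485)×216 + (1,485/2)×15.7 = $14,515.43
|ΔTC| = |$13,418.98 − $14,515.43| = $1,096.45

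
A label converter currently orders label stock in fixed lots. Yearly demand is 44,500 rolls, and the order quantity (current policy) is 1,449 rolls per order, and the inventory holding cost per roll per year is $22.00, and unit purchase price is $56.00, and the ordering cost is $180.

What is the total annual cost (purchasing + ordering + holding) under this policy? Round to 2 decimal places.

Annual ordering cost = (D/Q)·S = (44,500/1,449) × 180 = $5,527.95
Annual holding cost  = (Q/2)·H = (1,449/2) × 22 = $15,939.00
Purchase cost = D·C = 44,500 × 56 = $2,492,000.00
Total = $5,527.95 + $15,939.00 + $2,492,000.00 = $2,513,466.95

$2,513,466.95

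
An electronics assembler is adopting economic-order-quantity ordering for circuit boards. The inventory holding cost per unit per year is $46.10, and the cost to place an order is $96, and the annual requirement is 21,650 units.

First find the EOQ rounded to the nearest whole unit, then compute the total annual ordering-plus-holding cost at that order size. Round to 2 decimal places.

$13,843.00

Q* = √(2·D·S / H) = √(2·21,650·96 / 46.1) = √90,169.2 ≈ 300.28 → Q = 300 units
Ordering: D/Q × S = 21,650/300 × $96 = $6,928.00
Holding:  Q/2 × H = 300/2 × $46.1 = $6,915.00
Total = $6,928.00 + $6,915.00 = $13,843.00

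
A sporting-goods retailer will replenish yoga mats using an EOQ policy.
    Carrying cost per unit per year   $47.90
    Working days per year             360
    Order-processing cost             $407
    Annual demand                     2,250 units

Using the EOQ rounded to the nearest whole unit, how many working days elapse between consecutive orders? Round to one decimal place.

31.4 days

2DS/H = 2·2,250·407/47.9 = 38,235.91
EOQ = √38,235.91 ≈ 195.54 → Q = 196 units
T = Q/D × 360 days = 196/2,250 × 360 = 31.360 days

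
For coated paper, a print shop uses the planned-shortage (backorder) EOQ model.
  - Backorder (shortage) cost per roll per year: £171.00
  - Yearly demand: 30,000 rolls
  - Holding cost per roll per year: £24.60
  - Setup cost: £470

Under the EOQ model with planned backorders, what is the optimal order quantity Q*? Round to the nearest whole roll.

Q* = √(2DS/H) · √((H + b)/b)
   = √(2 × 30,000 × 470 / 24.6) · √((24.6 + 171) / 171)
   = 1,070.673 × 1.0695 ≈ 1,145.10

1,145 rolls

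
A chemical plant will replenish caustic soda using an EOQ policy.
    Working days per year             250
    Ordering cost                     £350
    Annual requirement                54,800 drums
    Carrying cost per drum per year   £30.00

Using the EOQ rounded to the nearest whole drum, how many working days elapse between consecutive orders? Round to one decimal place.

5.2 days

2DS/H = 2·54,800·350/30 = 1,278,666.67
EOQ = √1,278,666.67 ≈ 1,130.78 → Q = 1,131 drums
T = Q/D × 250 days = 1,131/54,800 × 250 = 5.160 days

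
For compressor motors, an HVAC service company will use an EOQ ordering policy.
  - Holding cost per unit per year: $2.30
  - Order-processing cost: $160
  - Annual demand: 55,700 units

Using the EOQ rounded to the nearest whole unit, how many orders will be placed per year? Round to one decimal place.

Optimal lot size Q* = (2 × 55,700 × $160 / $2.3)^½ ≈ 2,783.80 → Q = 2,784
N = D/Q = 55,700/2,784 ≈ 20.007 orders/yr

20.0 orders per year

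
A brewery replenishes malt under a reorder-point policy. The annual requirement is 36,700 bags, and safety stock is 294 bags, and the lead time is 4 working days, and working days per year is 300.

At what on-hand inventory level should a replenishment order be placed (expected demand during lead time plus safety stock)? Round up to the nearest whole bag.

784 bags

Daily demand d = 36,700 / 300 = 122.333 bags/day
Demand during lead time = 122.333 × 4 = 489.33
Reorder point = 489.33 + 294 = 783.33 → round up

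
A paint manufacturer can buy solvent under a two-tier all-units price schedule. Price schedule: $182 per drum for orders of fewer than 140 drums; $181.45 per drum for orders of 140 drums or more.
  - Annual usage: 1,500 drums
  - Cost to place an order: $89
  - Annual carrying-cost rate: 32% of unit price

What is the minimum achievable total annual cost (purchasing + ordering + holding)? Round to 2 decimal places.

H₁ = 32%×$182 = $58.2400;  H₂ = 32%×$181.45 = $58.0640
EOQ₁ = √(2×1,500×89/58.2400) = 67.71  (< 140, feasible at tier 1)
EOQ₂ = √(2×1,500×89/58.0640) = 67.81  (< 140 → use Q = 140 at tier-2 price)
TC(tier 1 (EOQ₁), Q≈67.7) = $276,943.36
TC(tier 2, Q≈140.0) = $277,193.05
Minimum at tier 1 (EOQ₁): $276,943.36

$276,943.36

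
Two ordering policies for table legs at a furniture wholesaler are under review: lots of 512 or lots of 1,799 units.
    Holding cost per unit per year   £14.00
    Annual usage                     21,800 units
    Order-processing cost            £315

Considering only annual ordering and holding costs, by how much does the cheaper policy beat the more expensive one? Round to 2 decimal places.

£585.99

For each Q, cost = (D/Q)·S + (Q/2)·H.
TC(512) = (21,800/512)×315 + (512/2)×14 = £16,996.11
TC(1,799) = (21,800/1,799)×315 + (1,799/2)×14 = £16,410.12
|ΔTC| = |£16,996.11 − £16,410.12| = £585.99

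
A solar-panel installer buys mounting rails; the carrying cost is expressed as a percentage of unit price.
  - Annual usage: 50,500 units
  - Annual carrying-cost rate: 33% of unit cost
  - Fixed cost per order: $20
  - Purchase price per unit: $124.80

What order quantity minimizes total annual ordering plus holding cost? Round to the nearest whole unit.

Carrying cost H = $124.8 × 33% = $41.1840/unit/yr
Optimal lot size Q* = (2 × 50,500 × $20 / $41.184)^½ ≈ 221.47

221 units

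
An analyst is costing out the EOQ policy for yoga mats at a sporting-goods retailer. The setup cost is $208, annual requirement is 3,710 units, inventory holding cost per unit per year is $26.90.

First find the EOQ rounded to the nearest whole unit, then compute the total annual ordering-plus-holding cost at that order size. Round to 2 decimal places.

$6,443.33

Q* = √(2·D·S / H) = √(2·3,710·208 / 26.9) = √57,374.0 ≈ 239.53 → Q = 240 units
Ordering: D/Q × S = 3,710/240 × $208 = $3,215.33
Holding:  Q/2 × H = 240/2 × $26.9 = $3,228.00
Total = $3,215.33 + $3,228.00 = $6,443.33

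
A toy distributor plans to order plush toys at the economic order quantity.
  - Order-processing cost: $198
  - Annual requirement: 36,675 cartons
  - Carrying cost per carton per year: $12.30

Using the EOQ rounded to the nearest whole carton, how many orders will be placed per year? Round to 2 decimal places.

Q* = √(2·D·S / H) = √(2·36,675·198 / 12.3) = √1,180,756.1 ≈ 1,086.63 → Q = 1,087
Orders per year = D/Q = 36,675 / 1,087 = 33.740

33.74 orders per year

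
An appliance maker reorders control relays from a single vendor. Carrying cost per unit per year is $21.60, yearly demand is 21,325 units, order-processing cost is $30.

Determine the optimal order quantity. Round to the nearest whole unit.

Q* = √(2·D·S / H) = √(2·21,325·30 / 21.6) = √59,236.1 ≈ 243.38

243 units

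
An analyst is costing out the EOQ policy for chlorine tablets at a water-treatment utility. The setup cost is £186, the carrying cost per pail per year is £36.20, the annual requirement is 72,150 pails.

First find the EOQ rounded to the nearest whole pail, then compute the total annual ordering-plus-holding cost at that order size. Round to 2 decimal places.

Q* = √(2·D·S / H) = √(2·72,150·186 / 36.2) = √741,430.9 ≈ 861.06 → Q = 861 pails
Orders/yr = 72,150/861 = 83.798; ordering cost = 83.798 × £186 = £15,586.41
Average inventory = 861/2 = 430.5; holding cost = 430.5 × £36.2 = £15,584.10
Total = £15,586.41 + £15,584.10 = £31,170.51

£31,170.51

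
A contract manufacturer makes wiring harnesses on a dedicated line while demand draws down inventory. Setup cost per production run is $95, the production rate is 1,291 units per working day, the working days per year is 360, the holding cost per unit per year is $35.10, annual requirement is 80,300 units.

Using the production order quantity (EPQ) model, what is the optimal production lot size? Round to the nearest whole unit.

725 units

Daily demand d = 80,300/360 = 223.056; p = 1291; 1 − d/p = 0.82722
EPQ = √(2DS / (H(1 − d/p)))
    = √(2 × 80,300 × 95 / (35.1 × 0.82722)) ≈ 724.89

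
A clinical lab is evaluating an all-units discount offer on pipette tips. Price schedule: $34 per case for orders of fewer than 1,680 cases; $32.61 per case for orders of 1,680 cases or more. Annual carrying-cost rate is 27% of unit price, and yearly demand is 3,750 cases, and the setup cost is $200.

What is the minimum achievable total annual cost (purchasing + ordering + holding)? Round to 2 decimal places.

$130,129.88

H₁ = 27%×$34 = $9.1800;  H₂ = 27%×$32.61 = $8.8047
EOQ₁ = √(2×3,750×200/9.1800) = 404.23  (< 1,680, feasible at tier 1)
EOQ₂ = √(2×3,750×200/8.8047) = 412.75  (< 1,680 → use Q = 1,680 at tier-2 price)
TC(tier 1 (EOQ₁), Q≈404.2) = $131,210.80
TC(tier 2, Q≈1,680.0) = $130,129.88
Minimum at tier 2: $130,129.88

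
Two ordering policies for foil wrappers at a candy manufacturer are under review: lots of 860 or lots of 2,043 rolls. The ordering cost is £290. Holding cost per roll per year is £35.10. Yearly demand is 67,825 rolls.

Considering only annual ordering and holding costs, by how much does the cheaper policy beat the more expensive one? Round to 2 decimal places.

£7,518.06

For each Q, cost = (D/Q)·S + (Q/2)·H.
TC(860) = (67,825/860)×290 + (860/2)×35.1 = £37,964.22
TC(2,043) = (67,825/2,043)×290 + (2,043/2)×35.1 = £45,482.28
|ΔTC| = |£37,964.22 − £45,482.28| = £7,518.06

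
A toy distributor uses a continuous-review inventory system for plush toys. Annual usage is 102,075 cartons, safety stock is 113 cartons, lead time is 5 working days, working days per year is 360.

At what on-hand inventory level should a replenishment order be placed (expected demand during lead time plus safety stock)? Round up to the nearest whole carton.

Daily demand d = 102,075 / 360 = 283.542 cartons/day
Demand during lead time = 283.542 × 5 = 1,417.71
Reorder point = 1,417.71 + 113 = 1,530.71 → round up

1,531 cartons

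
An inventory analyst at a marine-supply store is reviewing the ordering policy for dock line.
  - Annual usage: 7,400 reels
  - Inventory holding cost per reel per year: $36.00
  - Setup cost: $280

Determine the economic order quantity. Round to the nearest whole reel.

339 reels

Q* = √(2·D·S / H) = √(2·7,400·280 / 36) = √115,111.1 ≈ 339.28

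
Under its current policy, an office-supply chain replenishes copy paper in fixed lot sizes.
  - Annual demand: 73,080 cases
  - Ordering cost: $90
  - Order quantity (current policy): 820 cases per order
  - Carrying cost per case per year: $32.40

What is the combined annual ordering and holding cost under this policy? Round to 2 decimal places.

Ordering: D/Q × S = 73,080/820 × $90 = $8,020.98
Holding:  Q/2 × H = 820/2 × $32.4 = $13,284.00
Total = $8,020.98 + $13,284.00 = $21,304.98

$21,304.98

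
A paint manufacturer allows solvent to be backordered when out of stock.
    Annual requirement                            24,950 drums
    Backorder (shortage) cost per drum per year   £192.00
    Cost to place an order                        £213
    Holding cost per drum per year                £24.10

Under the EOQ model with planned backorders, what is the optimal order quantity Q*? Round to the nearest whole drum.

705 drums

Q* = √(2DS/H) · √((H + b)/b)
   = √(2 × 24,950 × 213 / 24.1) · √((24.1 + 192) / 192)
   = 664.097 × 1.0609 ≈ 704.54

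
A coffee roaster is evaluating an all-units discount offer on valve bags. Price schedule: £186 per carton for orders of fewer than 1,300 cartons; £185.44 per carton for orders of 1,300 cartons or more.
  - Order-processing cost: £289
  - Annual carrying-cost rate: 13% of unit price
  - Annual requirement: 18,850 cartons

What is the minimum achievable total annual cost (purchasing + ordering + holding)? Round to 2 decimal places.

H₁ = 13%×£186 = £24.1800;  H₂ = 13%×£185.44 = £24.1072
EOQ₁ = √(2×18,850×289/24.1800) = 671.26  (< 1,300, feasible at tier 1)
EOQ₂ = √(2×18,850×289/24.1072) = 672.27  (< 1,300 → use Q = 1,300 at tier-2 price)
TC(tier 1 (EOQ₁), Q≈671.3) = £3,522,331.09
TC(tier 2, Q≈1,300.0) = £3,515,404.18
Minimum at tier 2: £3,515,404.18

£3,515,404.18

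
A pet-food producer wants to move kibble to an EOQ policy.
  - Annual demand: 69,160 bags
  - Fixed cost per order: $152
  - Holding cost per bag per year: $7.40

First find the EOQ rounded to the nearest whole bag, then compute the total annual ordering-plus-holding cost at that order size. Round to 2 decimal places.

$12,473.27

2DS/H = 2·69,160·152/7.4 = 2,841,167.57
EOQ = √2,841,167.57 ≈ 1,685.58 → Q = 1,686 bags
Annual ordering cost = (D/Q)·S = (69,160/1,686) × 152 = $6,235.07
Annual holding cost  = (Q/2)·H = (1,686/2) × 7.4 = $6,238.20
Total = $6,235.07 + $6,238.20 = $12,473.27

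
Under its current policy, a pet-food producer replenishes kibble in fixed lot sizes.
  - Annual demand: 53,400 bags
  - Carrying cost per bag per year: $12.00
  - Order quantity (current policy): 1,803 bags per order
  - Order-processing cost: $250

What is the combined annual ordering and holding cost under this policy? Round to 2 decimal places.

$18,222.33

Annual ordering cost = (D/Q)·S = (53,400/1,803) × 250 = $7,404.33
Annual holding cost  = (Q/2)·H = (1,803/2) × 12 = $10,818.00
Total = $7,404.33 + $10,818.00 = $18,222.33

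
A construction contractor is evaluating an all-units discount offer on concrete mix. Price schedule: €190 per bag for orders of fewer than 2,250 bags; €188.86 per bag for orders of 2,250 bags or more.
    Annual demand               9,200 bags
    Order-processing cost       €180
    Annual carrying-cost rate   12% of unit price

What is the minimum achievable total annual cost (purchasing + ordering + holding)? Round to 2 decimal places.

€1,756,689.86

H₁ = 12%×€190 = €22.8000;  H₂ = 12%×€188.86 = €22.6632
EOQ₁ = √(2×9,200×180/22.8000) = 381.13  (< 2,250, feasible at tier 1)
EOQ₂ = √(2×9,200×180/22.6632) = 382.28  (< 2,250 → use Q = 2,250 at tier-2 price)
TC(tier 1 (EOQ₁), Q≈381.1) = €1,756,689.86
TC(tier 2, Q≈2,250.0) = €1,763,744.10
Minimum at tier 1 (EOQ₁): €1,756,689.86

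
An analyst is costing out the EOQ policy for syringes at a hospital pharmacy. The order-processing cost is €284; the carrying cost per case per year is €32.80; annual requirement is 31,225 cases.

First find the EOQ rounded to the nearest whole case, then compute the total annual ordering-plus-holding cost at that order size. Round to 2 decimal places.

Optimal lot size Q* = (2 × 31,225 × €284 / €32.8)^½ ≈ 735.34 → Q = 735 cases
Annual ordering cost = (D/Q)·S = (31,225/735) × 284 = €12,065.17
Annual holding cost  = (Q/2)·H = (735/2) × 32.8 = €12,054.00
Total = €12,065.17 + €12,054.00 = €24,119.17

€24,119.17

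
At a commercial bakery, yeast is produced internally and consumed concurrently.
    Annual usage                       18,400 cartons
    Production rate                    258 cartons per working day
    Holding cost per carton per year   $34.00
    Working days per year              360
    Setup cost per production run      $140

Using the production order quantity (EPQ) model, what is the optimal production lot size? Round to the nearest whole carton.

435 cartons

Daily demand d = 18,400/360 = 51.111; p = 258; 1 − d/p = 0.80189
EPQ = √(2DS / (H(1 − d/p)))
    = √(2 × 18,400 × 140 / (34 × 0.80189)) ≈ 434.70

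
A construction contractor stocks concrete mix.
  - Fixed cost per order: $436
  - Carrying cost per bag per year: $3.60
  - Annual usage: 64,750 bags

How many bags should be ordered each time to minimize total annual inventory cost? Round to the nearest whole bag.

3,960 bags

2DS/H = 2·64,750·436/3.6 = 15,683,888.89
EOQ = √15,683,888.89 ≈ 3,960.29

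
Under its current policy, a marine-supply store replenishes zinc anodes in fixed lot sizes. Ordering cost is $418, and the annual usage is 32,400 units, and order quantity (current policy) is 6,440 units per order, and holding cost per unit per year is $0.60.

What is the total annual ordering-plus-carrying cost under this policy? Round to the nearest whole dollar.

$4,035

Ordering: D/Q × S = 32,400/6,440 × $418 = $2,102.98
Holding:  Q/2 × H = 6,440/2 × $0.6 = $1,932.00
Total = $2,102.98 + $1,932.00 = $4,034.98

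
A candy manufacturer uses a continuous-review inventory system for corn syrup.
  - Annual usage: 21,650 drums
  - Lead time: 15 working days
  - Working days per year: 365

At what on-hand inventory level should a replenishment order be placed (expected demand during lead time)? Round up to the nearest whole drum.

Daily demand d = 21,650 / 365 = 59.315 drums/day
Demand during lead time = 59.315 × 15 = 889.73
Reorder point = 889.73 → round up

890 drums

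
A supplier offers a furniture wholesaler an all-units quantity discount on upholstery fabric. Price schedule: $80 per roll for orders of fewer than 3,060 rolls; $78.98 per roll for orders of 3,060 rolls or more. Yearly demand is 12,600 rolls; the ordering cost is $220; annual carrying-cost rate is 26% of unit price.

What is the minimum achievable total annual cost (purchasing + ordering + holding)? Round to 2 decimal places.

H₁ = 26%×$80 = $20.8000;  H₂ = 26%×$78.98 = $20.5348
EOQ₁ = √(2×12,600×220/20.8000) = 516.27  (< 3,060, feasible at tier 1)
EOQ₂ = √(2×12,600×220/20.5348) = 519.60  (< 3,060 → use Q = 3,060 at tier-2 price)
TC(tier 1 (EOQ₁), Q≈516.3) = $1,018,738.49
TC(tier 2, Q≈3,060.0) = $1,027,472.13
Minimum at tier 1 (EOQ₁): $1,018,738.49

$1,018,738.49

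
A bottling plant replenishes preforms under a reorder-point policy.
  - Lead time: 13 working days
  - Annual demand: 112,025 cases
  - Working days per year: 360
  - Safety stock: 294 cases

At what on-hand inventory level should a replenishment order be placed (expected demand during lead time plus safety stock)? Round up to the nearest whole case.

4,340 cases

Daily demand d = 112,025 / 360 = 311.181 cases/day
Demand during lead time = 311.181 × 13 = 4,045.35
Reorder point = 4,045.35 + 294 = 4,339.35 → round up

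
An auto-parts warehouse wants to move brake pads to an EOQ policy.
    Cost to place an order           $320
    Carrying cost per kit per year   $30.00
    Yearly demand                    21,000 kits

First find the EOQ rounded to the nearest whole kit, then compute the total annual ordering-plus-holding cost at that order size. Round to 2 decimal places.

EOQ = √(2DS/H) = √(2 × 21,000 × 320 / 30)
    = √(448,000.00) ≈ 669.33 → Q = 669 kits
Ordering: D/Q × S = 21,000/669 × $320 = $10,044.84
Holding:  Q/2 × H = 669/2 × $30 = $10,035.00
Total = $10,044.84 + $10,035.00 = $20,079.84

$20,079.84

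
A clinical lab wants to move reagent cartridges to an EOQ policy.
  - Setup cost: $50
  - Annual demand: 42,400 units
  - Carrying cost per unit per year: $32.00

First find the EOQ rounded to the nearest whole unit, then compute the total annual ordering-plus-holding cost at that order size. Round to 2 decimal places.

$11,648.18

2DS/H = 2·42,400·50/32 = 132,500.00
EOQ = √132,500.00 ≈ 364.01 → Q = 364 units
Orders/yr = 42,400/364 = 116.484; ordering cost = 116.484 × $50 = $5,824.18
Average inventory = 364/2 = 182; holding cost = 182 × $32 = $5,824.00
Total = $5,824.18 + $5,824.00 = $11,648.18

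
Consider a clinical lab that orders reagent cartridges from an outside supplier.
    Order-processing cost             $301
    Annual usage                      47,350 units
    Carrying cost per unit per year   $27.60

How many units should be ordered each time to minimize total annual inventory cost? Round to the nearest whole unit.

1,016 units

2DS/H = 2·47,350·301/27.6 = 1,032,778.99
EOQ = √1,032,778.99 ≈ 1,016.26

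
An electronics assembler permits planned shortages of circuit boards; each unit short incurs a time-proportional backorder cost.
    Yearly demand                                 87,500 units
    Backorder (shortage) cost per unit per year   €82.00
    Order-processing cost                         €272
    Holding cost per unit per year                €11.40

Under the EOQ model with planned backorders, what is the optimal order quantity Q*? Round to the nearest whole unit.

Q* = √(2DS/H) · √((H + b)/b)
   = √(2 × 87,500 × 272 / 11.4) · √((11.4 + 82) / 82)
   = 2,043.389 × 1.0673 ≈ 2,180.81

2,181 units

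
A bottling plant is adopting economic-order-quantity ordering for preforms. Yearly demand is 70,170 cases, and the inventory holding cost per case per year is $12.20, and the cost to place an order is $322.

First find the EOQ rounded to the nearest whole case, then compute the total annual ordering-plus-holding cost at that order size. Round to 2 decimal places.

EOQ = √(2DS/H) = √(2 × 70,170 × 322 / 12.2)
    = √(3,704,055.74) ≈ 1,924.59 → Q = 1,925 cases
Ordering: D/Q × S = 70,170/1,925 × $322 = $11,737.53
Holding:  Q/2 × H = 1,925/2 × $12.2 = $11,742.50
Total = $11,737.53 + $11,742.50 = $23,480.03

$23,480.03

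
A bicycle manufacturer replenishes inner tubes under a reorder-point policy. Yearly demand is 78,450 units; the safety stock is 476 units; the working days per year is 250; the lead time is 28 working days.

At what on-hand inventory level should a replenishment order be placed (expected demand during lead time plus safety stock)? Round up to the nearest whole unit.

9,263 units

Daily demand d = 78,450 / 250 = 313.800 units/day
Demand during lead time = 313.800 × 28 = 8,786.40
Reorder point = 8,786.40 + 476 = 9,262.40 → round up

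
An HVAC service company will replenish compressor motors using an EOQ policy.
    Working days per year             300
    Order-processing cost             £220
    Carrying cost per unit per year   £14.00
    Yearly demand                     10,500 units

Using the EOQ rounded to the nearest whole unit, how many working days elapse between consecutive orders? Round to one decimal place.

16.4 days

EOQ = √(2DS/H) = √(2 × 10,500 × 220 / 14)
    = √(330,000.00) ≈ 574.46 → Q = 574 units
Cycle time = (working days × Q)/D = (300 × 574) / 10,500 = 16.400 days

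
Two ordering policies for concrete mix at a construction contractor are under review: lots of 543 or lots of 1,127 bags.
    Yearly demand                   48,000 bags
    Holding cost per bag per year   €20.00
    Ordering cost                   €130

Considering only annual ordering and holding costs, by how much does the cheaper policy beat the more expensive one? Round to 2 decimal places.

Annual cost at Q: ordering D·S/Q plus holding Q·H/2.
TC(543) = (48,000/543)×130 + (543/2)×20 = €16,921.71
TC(1,127) = (48,000/1,127)×130 + (1,127/2)×20 = €16,806.82
Cheaper: Q = 1,127.  Difference = €114.89

€114.89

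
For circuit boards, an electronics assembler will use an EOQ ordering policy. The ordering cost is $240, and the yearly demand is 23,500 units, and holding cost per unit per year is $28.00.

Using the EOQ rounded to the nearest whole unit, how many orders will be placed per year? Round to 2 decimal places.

37.01 orders per year

Optimal lot size Q* = (2 × 23,500 × $240 / $28)^½ ≈ 634.71 → Q = 635
N = D/Q = 23,500/635 ≈ 37.008 orders/yr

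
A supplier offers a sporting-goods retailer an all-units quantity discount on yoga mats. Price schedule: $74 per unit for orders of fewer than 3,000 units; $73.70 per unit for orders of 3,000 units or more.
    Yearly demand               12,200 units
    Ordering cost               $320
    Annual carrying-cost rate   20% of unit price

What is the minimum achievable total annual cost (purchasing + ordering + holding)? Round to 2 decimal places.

H₁ = 20%×$74 = $14.8000;  H₂ = 20%×$73.70 = $14.7400
EOQ₁ = √(2×12,200×320/14.8000) = 726.34  (< 3,000, feasible at tier 1)
EOQ₂ = √(2×12,200×320/14.7400) = 727.82  (< 3,000 → use Q = 3,000 at tier-2 price)
TC(tier 1 (EOQ₁), Q≈726.3) = $913,549.81
TC(tier 2, Q≈3,000.0) = $922,551.33
Minimum at tier 1 (EOQ₁): $913,549.81

$913,549.81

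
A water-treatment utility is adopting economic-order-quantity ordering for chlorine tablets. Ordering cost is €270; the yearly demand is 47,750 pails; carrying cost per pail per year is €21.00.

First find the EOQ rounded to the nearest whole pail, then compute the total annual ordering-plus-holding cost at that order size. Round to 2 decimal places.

Optimal lot size Q* = (2 × 47,750 × €270 / €21)^½ ≈ 1,108.09 → Q = 1,108 pails
Ordering: D/Q × S = 47,750/1,108 × €270 = €11,635.83
Holding:  Q/2 × H = 1,108/2 × €21 = €11,634.00
Total = €11,635.83 + €11,634.00 = €23,269.83

€23,269.83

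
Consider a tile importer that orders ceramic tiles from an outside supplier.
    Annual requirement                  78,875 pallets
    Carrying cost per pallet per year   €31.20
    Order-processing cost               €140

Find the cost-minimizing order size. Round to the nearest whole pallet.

EOQ = √(2DS/H) = √(2 × 78,875 × 140 / 31.2)
    = √(707,852.56) ≈ 841.34

841 pallets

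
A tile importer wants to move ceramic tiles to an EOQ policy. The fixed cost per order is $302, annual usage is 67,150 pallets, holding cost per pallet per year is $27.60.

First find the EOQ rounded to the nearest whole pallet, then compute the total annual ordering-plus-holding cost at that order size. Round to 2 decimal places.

$33,457.70

2DS/H = 2·67,150·302/27.6 = 1,469,514.49
EOQ = √1,469,514.49 ≈ 1,212.24 → Q = 1,212 pallets
Annual ordering cost = (D/Q)·S = (67,150/1,212) × 302 = $16,732.10
Annual holding cost  = (Q/2)·H = (1,212/2) × 27.6 = $16,725.60
Total = $16,732.10 + $16,725.60 = $33,457.70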